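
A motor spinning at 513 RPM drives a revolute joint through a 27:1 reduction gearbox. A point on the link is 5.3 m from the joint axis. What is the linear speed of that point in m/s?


omega_motor = 513 * 2*pi/60 = 53.7212 rad/s
omega_joint = omega_motor / 27 = 1.9897 rad/s
v = omega_joint * r = 1.9897 * 5.3
= 10.5453 m/s


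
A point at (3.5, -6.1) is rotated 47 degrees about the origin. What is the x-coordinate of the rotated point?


x' = x*cos(theta) - y*sin(theta)
cos(47 deg) = 0.682, sin(47 deg) = 0.7314
x' = 3.5 * 0.682 - -6.1 * 0.7314
= 2.387 - -4.4613
= 6.8483


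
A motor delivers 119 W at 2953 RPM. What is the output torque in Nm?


omega = 2953 * 2*pi/60 = 309.2374 rad/s
tau = P / omega = 119 / 309.2374
= 0.3848 Nm


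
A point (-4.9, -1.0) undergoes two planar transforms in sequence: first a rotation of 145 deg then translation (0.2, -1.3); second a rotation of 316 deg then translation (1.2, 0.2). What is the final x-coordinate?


After transform 1:
x1 = cos(145)*-4.9 - sin(145)*-1.0 + 0.2 = 4.7874
y1 = sin(145)*-4.9 + cos(145)*-1.0 + -1.3 = -3.2914
After transform 2:
x2 = cos(316)*4.7874 - sin(316)*-3.2914 + 1.2
= 2.3574


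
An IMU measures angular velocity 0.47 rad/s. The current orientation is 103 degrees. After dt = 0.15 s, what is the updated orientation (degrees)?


delta_theta = w * dt = 0.47 * 0.15 = 0.0705 rad
= 4.0394 deg
theta_new = 103 + 4.0394 = 107.0394 deg


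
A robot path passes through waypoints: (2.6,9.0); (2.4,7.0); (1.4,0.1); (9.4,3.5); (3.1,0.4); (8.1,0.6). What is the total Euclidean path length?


Segment lengths:
  seg1 = sqrt((-0.2)^2 + (-2.0)^2) = 2.01
  seg2 = sqrt((-1.0)^2 + (-6.9)^2) = 6.9721
  seg3 = sqrt((8.0)^2 + (3.4)^2) = 8.6925
  seg4 = sqrt((-6.3)^2 + (-3.1)^2) = 7.0214
  seg5 = sqrt((5.0)^2 + (0.2)^2) = 5.004
Total = 29.7


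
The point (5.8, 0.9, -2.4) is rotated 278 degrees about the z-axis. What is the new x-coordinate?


Rotation about z-axis: x' = x*cos(theta) - y*sin(theta)
= 5.8 * 0.1392 - 0.9 * -0.9903
= 1.6984


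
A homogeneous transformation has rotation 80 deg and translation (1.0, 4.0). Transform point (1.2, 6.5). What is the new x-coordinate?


x' = cos(theta)*px - sin(theta)*py + tx
= 0.1736*1.2 - 0.9848*6.5 + 1.0
= -5.1929


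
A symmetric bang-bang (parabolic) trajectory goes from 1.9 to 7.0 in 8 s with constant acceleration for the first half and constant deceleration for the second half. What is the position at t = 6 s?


Symmetric rest-to-rest: each phase covers (pf-p0)/2 in time T/2. 0.5*a*(T/2)^2 = (pf-p0)/2 => a = 4*(pf-p0)/T^2
a = 4*(7.0-1.9)/8^2 = 0.3187
t = 6 is in the deceleration phase (t > T/2).
p = pf - 0.5*a*(T-t)^2 = 7.0 - 0.5*0.3187*2^2
= 6.3625


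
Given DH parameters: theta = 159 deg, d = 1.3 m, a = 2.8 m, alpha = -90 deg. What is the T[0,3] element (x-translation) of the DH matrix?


T[0,3] = a * cos(theta)
= 2.8 * cos(159 deg)
= 2.8 * -0.9336
= -2.614


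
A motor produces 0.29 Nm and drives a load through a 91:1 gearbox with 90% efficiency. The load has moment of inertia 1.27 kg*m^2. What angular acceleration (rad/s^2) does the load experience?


tau_out = tau_motor * N * eta
= 0.29 * 91 * 0.9 = 23.751 Nm
alpha = tau_out / I = 23.751 / 1.27
= 18.7016 rad/s^2


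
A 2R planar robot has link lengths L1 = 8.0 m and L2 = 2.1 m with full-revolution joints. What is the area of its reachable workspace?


r_max = L1 + L2 = 10.1 m
r_min = |L1 - L2| = 5.9 m
Area = pi*(r_max^2 - r_min^2)
= pi*(102.01 - 34.81)
= pi * 67.2
= 211.115 m^2


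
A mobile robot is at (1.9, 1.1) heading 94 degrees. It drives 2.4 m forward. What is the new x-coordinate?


x_new = x0 + d*cos(theta)
= 1.9 + 2.4*cos(94)
= 1.9 + -0.1674
= 1.7326


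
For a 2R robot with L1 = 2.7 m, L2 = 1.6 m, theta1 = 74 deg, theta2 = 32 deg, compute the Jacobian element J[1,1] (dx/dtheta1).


J[1,1] = -L1*sin(t1) - L2*sin(t1+t2)
= -2.7*sin(74) - 1.6*sin(106)
= -4.1334


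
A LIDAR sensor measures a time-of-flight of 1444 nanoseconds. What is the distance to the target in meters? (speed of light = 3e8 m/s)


tof = 1444 ns = 1.444e-06 s
dist = c * tof / 2
= 3e8 * 1.444e-06 / 2
= 216.6 m


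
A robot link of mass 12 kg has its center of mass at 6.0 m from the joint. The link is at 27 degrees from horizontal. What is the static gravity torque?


tau = m*g*L*cos(angle)
= 12 * 9.81 * 6.0 * cos(27 deg)
= 12 * 9.81 * 6.0 * 0.891
= 629.3357 Nm


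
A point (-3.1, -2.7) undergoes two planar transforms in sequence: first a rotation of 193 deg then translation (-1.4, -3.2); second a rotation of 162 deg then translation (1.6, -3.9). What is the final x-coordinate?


After transform 1:
x1 = cos(193)*-3.1 - sin(193)*-2.7 + -1.4 = 1.0132
y1 = sin(193)*-3.1 + cos(193)*-2.7 + -3.2 = 0.1281
After transform 2:
x2 = cos(162)*1.0132 - sin(162)*0.1281 + 1.6
= 0.5968


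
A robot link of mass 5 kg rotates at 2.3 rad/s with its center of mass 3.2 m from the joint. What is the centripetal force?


F = m * omega^2 * r
= 5 * 2.3^2 * 3.2
= 5 * 5.29 * 3.2
= 84.64 N


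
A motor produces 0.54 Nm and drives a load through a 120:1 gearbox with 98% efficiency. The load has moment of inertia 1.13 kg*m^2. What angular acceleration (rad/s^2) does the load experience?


tau_out = tau_motor * N * eta
= 0.54 * 120 * 0.98 = 63.504 Nm
alpha = tau_out / I = 63.504 / 1.13
= 56.1982 rad/s^2


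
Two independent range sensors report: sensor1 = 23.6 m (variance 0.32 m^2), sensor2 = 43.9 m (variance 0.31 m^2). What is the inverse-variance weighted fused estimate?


w1 = (1/var1) / (1/var1 + 1/var2)
   = 3.125 / (3.125 + 3.2258) = 0.4921
w2 = 1 - w1 = 0.5079
fused = w1*s1 + w2*s2 = 11.6127 + 22.2984
= 33.9111 m


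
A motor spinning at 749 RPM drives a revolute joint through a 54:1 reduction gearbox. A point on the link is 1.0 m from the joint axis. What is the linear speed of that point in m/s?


omega_motor = 749 * 2*pi/60 = 78.4351 rad/s
omega_joint = omega_motor / 54 = 1.4525 rad/s
v = omega_joint * r = 1.4525 * 1.0
= 1.4525 m/s


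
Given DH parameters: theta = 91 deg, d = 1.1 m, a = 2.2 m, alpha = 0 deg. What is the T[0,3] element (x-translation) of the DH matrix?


T[0,3] = a * cos(theta)
= 2.2 * cos(91 deg)
= 2.2 * -0.0175
= -0.0384


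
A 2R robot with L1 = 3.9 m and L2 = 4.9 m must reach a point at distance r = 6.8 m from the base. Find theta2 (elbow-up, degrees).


cos(theta2) = (r^2 - L1^2 - L2^2) / (2*L1*L2)
cos(theta2) = (46.24 - 15.21 - 24.01) / 38.22
cos(theta2) = 0.183673
theta2 = 79.4162 degrees


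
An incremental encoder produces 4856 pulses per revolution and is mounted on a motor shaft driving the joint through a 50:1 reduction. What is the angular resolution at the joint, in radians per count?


counts per rev = 4856
effective counts at joint = 4856 * 50 = 242800
resolution = 2*pi / 242800
= 2.5878e-05 rad/count


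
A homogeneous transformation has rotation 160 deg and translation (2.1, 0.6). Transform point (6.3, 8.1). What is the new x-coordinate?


x' = cos(theta)*px - sin(theta)*py + tx
= -0.9397*6.3 - 0.342*8.1 + 2.1
= -6.5904


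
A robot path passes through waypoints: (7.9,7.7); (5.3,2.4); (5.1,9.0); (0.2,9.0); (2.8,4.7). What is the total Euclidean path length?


Segment lengths:
  seg1 = sqrt((-2.6)^2 + (-5.3)^2) = 5.9034
  seg2 = sqrt((-0.2)^2 + (6.6)^2) = 6.603
  seg3 = sqrt((-4.9)^2 + (0.0)^2) = 4.9
  seg4 = sqrt((2.6)^2 + (-4.3)^2) = 5.0249
Total = 22.4314


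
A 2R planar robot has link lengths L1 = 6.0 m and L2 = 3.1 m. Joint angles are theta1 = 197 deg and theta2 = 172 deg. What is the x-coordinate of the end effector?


Convert angles to radians: theta1 = 3.4383, theta2 = 3.002
x = L1*cos(theta1) + L2*cos(theta1+theta2)
x = -5.7378 + 3.0618
x = -2.676


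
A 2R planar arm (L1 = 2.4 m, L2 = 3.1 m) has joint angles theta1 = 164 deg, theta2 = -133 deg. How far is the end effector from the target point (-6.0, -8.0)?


End effector via forward kinematics:
x = L1*cos(t1) + L2*cos(t1+t2) = 0.3502
y = L1*sin(t1) + L2*sin(t1+t2) = 2.2581
Distance to target:
d = sqrt((-6.0 - 0.3502)^2 + (-8.0 - 2.2581)^2)
= sqrt(40.3249 + 105.2296)
= 12.0646 m


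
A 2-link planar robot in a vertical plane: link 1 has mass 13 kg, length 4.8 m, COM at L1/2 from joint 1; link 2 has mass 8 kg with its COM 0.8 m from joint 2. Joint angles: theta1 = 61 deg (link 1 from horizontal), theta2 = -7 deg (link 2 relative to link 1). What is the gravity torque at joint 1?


Horizontal distance from joint 1 to link-1 COM:
  x_c1 = (L1/2)*cos(t1) = 2.4 * 0.4848 = 1.1635 m
Horizontal distance from joint 1 to link-2 COM:
  x_c2 = L1*cos(t1) + Lc2*cos(t1+t2)
       = 4.8*0.4848 + 0.8*0.5878 = 2.7973 m
tau1 = m1*g*x_c1 + m2*g*x_c2
     = 13*9.81*1.1635 + 8*9.81*2.7973
     = 148.3867 + 219.5332
     = 367.9199 Nm


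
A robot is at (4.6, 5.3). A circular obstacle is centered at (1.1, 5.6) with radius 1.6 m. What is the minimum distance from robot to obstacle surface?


center_dist = sqrt((4.6-1.1)^2 + (5.3-5.6)^2)
= sqrt(12.25 + 0.09)
= 3.5128
min_dist = center_dist - radius = 3.5128 - 1.6 = 1.9128 m


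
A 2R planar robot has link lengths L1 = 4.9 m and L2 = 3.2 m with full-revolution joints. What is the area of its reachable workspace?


r_max = L1 + L2 = 8.1 m
r_min = |L1 - L2| = 1.7 m
Area = pi*(r_max^2 - r_min^2)
= pi*(65.61 - 2.89)
= pi * 62.72
= 197.0407 m^2


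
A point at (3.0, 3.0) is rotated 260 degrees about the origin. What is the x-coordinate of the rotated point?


x' = x*cos(theta) - y*sin(theta)
cos(260 deg) = -0.1736, sin(260 deg) = -0.9848
x' = 3.0 * -0.1736 - 3.0 * -0.9848
= -0.5209 - -2.9544
= 2.4335


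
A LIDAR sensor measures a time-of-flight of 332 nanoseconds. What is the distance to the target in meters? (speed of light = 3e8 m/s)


tof = 332 ns = 3.32e-07 s
dist = c * tof / 2
= 3e8 * 3.32e-07 / 2
= 49.8 m


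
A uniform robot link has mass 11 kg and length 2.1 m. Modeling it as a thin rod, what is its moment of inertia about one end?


I = (1/3) * m * L^2
= (1/3) * 11 * 2.1^2
= 0.333333 * 11 * 4.41
= 16.17 kg*m^2


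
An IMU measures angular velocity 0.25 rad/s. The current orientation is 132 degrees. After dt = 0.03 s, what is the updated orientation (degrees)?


delta_theta = w * dt = 0.25 * 0.03 = 0.0075 rad
= 0.4297 deg
theta_new = 132 + 0.4297 = 132.4297 deg


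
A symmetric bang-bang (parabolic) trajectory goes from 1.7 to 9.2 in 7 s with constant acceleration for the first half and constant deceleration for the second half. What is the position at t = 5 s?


Symmetric rest-to-rest: each phase covers (pf-p0)/2 in time T/2. 0.5*a*(T/2)^2 = (pf-p0)/2 => a = 4*(pf-p0)/T^2
a = 4*(9.2-1.7)/7^2 = 0.6122
t = 5 is in the deceleration phase (t > T/2).
p = pf - 0.5*a*(T-t)^2 = 9.2 - 0.5*0.6122*2^2
= 7.9755


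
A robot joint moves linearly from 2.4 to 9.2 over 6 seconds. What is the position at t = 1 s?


s = t/T = 1/6 = 0.1667
p(t) = p0 + (pf-p0)*s
= 2.4 + (9.2 - 2.4) * 0.1667
= 3.5333


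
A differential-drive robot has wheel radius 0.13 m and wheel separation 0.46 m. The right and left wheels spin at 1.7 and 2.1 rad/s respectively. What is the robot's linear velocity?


vR = r*wR = 0.13*1.7 = 0.221 m/s
vL = r*wL = 0.13*2.1 = 0.273 m/s
v = (vR+vL)/2 = 0.247 m/s
omega = (vR-vL)/L = -0.113 rad/s
linear velocity = 0.247 m/s


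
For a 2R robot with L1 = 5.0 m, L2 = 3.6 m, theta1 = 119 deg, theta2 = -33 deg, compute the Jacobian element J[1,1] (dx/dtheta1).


J[1,1] = -L1*sin(t1) - L2*sin(t1+t2)
= -5.0*sin(119) - 3.6*sin(86)
= -7.9643


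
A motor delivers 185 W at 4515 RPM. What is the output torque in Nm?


omega = 4515 * 2*pi/60 = 472.8097 rad/s
tau = P / omega = 185 / 472.8097
= 0.3913 Nm


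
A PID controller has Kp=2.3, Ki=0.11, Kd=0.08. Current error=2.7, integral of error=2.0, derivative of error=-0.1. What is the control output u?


u = Kp*e + Ki*int(e) + Kd*de/dt
= 2.3*2.7 + 0.11*2.0 + 0.08*(-0.1)
= 6.21 + 0.22 + -0.008
= 6.422


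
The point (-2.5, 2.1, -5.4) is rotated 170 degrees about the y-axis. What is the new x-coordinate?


Rotation about y-axis: x' = x*cos(theta) + z*sin(theta)
= -2.5 * -0.9848 + -5.4 * 0.1736
= 1.5243


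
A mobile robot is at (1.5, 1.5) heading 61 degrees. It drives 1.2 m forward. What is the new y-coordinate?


y_new = y0 + d*sin(theta)
= 1.5 + 1.2*sin(61)
= 1.5 + 1.0495
= 2.5495


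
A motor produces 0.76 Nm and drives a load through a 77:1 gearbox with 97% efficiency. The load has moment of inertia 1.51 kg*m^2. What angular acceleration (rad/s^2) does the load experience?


tau_out = tau_motor * N * eta
= 0.76 * 77 * 0.97 = 56.7644 Nm
alpha = tau_out / I = 56.7644 / 1.51
= 37.5923 rad/s^2


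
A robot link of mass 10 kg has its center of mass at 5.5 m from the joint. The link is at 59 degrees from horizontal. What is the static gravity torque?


tau = m*g*L*cos(angle)
= 10 * 9.81 * 5.5 * cos(59 deg)
= 10 * 9.81 * 5.5 * 0.515
= 277.8888 Nm


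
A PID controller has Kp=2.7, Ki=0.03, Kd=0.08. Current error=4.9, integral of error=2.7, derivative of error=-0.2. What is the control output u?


u = Kp*e + Ki*int(e) + Kd*de/dt
= 2.7*4.9 + 0.03*2.7 + 0.08*(-0.2)
= 13.23 + 0.081 + -0.016
= 13.295


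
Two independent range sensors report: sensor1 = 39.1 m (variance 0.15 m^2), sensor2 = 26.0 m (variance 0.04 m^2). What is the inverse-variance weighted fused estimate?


w1 = (1/var1) / (1/var1 + 1/var2)
   = 6.6667 / (6.6667 + 25.0) = 0.2105
w2 = 1 - w1 = 0.7895
fused = w1*s1 + w2*s2 = 8.2316 + 20.5263
= 28.7579 m


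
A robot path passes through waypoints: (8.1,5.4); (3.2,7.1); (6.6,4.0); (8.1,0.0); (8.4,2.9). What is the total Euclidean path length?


Segment lengths:
  seg1 = sqrt((-4.9)^2 + (1.7)^2) = 5.1865
  seg2 = sqrt((3.4)^2 + (-3.1)^2) = 4.6011
  seg3 = sqrt((1.5)^2 + (-4.0)^2) = 4.272
  seg4 = sqrt((0.3)^2 + (2.9)^2) = 2.9155
Total = 16.9751


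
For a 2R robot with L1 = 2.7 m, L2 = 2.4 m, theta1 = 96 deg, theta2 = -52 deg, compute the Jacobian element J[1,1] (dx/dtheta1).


J[1,1] = -L1*sin(t1) - L2*sin(t1+t2)
= -2.7*sin(96) - 2.4*sin(44)
= -4.3524


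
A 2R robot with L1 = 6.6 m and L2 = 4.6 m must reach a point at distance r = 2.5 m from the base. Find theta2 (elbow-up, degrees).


cos(theta2) = (r^2 - L1^2 - L2^2) / (2*L1*L2)
cos(theta2) = (6.25 - 43.56 - 21.16) / 60.72
cos(theta2) = -0.962945
theta2 = 164.3536 degrees


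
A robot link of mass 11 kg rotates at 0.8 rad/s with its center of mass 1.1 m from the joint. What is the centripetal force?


F = m * omega^2 * r
= 11 * 0.8^2 * 1.1
= 11 * 0.64 * 1.1
= 7.744 N


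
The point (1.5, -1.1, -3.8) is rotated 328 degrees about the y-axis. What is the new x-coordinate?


Rotation about y-axis: x' = x*cos(theta) + z*sin(theta)
= 1.5 * 0.848 + -3.8 * -0.5299
= 3.2858


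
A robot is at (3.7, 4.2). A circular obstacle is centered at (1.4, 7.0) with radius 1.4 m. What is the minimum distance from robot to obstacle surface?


center_dist = sqrt((3.7-1.4)^2 + (4.2-7.0)^2)
= sqrt(5.29 + 7.84)
= 3.6235
min_dist = center_dist - radius = 3.6235 - 1.4 = 2.2235 m


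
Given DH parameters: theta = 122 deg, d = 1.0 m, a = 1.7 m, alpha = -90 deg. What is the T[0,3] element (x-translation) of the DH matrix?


T[0,3] = a * cos(theta)
= 1.7 * cos(122 deg)
= 1.7 * -0.5299
= -0.9009


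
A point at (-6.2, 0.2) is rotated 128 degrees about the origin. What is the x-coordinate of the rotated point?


x' = x*cos(theta) - y*sin(theta)
cos(128 deg) = -0.6157, sin(128 deg) = 0.788
x' = -6.2 * -0.6157 - 0.2 * 0.788
= 3.8171 - 0.1576
= 3.6595


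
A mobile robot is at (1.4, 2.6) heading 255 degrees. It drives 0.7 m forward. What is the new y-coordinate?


y_new = y0 + d*sin(theta)
= 2.6 + 0.7*sin(255)
= 2.6 + -0.6761
= 1.9239


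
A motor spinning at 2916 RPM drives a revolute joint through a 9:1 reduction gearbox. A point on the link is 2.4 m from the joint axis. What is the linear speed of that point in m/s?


omega_motor = 2916 * 2*pi/60 = 305.3628 rad/s
omega_joint = omega_motor / 9 = 33.9292 rad/s
v = omega_joint * r = 33.9292 * 2.4
= 81.4301 m/s


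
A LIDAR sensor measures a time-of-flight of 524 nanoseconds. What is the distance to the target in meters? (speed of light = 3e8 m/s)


tof = 524 ns = 5.24e-07 s
dist = c * tof / 2
= 3e8 * 5.24e-07 / 2
= 78.6 m


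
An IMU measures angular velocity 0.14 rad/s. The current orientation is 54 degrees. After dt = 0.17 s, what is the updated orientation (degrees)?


delta_theta = w * dt = 0.14 * 0.17 = 0.0238 rad
= 1.3636 deg
theta_new = 54 + 1.3636 = 55.3636 deg


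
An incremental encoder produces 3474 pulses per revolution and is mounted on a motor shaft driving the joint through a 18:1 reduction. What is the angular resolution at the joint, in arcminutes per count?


counts per rev = 3474
effective counts at joint = 3474 * 18 = 62532
resolution = 360*60 / 62532
= 0.3454 arcmin/count


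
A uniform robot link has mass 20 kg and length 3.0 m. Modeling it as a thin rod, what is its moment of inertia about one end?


I = (1/3) * m * L^2
= (1/3) * 20 * 3.0^2
= 0.333333 * 20 * 9.0
= 60.0 kg*m^2


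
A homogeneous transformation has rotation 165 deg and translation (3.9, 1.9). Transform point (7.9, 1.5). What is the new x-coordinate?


x' = cos(theta)*px - sin(theta)*py + tx
= -0.9659*7.9 - 0.2588*1.5 + 3.9
= -4.119


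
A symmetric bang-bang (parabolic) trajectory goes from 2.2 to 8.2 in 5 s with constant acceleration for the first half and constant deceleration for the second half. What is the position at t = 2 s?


Symmetric rest-to-rest: each phase covers (pf-p0)/2 in time T/2. 0.5*a*(T/2)^2 = (pf-p0)/2 => a = 4*(pf-p0)/T^2
a = 4*(8.2-2.2)/5^2 = 0.96
t = 2 is in the acceleration phase (t <= T/2).
p = p0 + 0.5*a*t^2 = 2.2 + 0.5*0.96*2^2
= 4.12


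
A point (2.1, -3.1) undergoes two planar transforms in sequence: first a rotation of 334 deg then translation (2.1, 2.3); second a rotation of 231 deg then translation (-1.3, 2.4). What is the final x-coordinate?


After transform 1:
x1 = cos(334)*2.1 - sin(334)*-3.1 + 2.1 = 2.6285
y1 = sin(334)*2.1 + cos(334)*-3.1 + 2.3 = -1.4068
After transform 2:
x2 = cos(231)*2.6285 - sin(231)*-1.4068 + -1.3
= -4.0475


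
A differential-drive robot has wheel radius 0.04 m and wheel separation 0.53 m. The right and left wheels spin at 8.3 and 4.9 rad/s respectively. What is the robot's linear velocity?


vR = r*wR = 0.04*8.3 = 0.332 m/s
vL = r*wL = 0.04*4.9 = 0.196 m/s
v = (vR+vL)/2 = 0.264 m/s
omega = (vR-vL)/L = 0.2566 rad/s
linear velocity = 0.264 m/s


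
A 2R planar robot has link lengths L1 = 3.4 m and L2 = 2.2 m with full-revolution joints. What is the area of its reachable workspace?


r_max = L1 + L2 = 5.6 m
r_min = |L1 - L2| = 1.2 m
Area = pi*(r_max^2 - r_min^2)
= pi*(31.36 - 1.44)
= pi * 29.92
= 93.9965 m^2


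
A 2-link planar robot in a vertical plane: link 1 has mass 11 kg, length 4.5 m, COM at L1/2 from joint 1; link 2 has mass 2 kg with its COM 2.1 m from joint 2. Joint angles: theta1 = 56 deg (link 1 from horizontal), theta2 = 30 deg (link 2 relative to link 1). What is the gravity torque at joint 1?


Horizontal distance from joint 1 to link-1 COM:
  x_c1 = (L1/2)*cos(t1) = 2.25 * 0.5592 = 1.2582 m
Horizontal distance from joint 1 to link-2 COM:
  x_c2 = L1*cos(t1) + Lc2*cos(t1+t2)
       = 4.5*0.5592 + 2.1*0.0698 = 2.6629 m
tau1 = m1*g*x_c1 + m2*g*x_c2
     = 11*9.81*1.2582 + 2*9.81*2.6629
     = 135.7706 + 52.2452
     = 188.0159 Nm


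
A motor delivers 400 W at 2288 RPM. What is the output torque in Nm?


omega = 2288 * 2*pi/60 = 239.5988 rad/s
tau = P / omega = 400 / 239.5988
= 1.6695 Nm


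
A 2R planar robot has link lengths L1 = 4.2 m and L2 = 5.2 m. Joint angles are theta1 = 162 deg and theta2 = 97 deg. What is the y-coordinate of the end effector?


Convert angles to radians: theta1 = 2.8274, theta2 = 1.693
y = L1*sin(theta1) + L2*sin(theta1+theta2)
y = 1.2979 + -5.1045
y = -3.8066


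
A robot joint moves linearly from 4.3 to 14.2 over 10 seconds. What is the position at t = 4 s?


s = t/T = 4/10 = 0.4
p(t) = p0 + (pf-p0)*s
= 4.3 + (14.2 - 4.3) * 0.4
= 8.26


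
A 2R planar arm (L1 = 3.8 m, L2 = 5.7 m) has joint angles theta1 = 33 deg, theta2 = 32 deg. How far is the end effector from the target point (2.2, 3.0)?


End effector via forward kinematics:
x = L1*cos(t1) + L2*cos(t1+t2) = 5.5959
y = L1*sin(t1) + L2*sin(t1+t2) = 7.2356
Distance to target:
d = sqrt((2.2 - 5.5959)^2 + (3.0 - 7.2356)^2)
= sqrt(11.5319 + 17.9402)
= 5.4288 m


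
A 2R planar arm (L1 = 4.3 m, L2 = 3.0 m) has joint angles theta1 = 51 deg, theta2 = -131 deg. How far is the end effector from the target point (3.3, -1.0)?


End effector via forward kinematics:
x = L1*cos(t1) + L2*cos(t1+t2) = 3.227
y = L1*sin(t1) + L2*sin(t1+t2) = 0.3873
Distance to target:
d = sqrt((3.3 - 3.227)^2 + (-1.0 - 0.3873)^2)
= sqrt(0.0053 + 1.9246)
= 1.3892 m


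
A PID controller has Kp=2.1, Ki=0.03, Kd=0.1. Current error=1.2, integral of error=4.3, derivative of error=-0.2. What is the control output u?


u = Kp*e + Ki*int(e) + Kd*de/dt
= 2.1*1.2 + 0.03*4.3 + 0.1*(-0.2)
= 2.52 + 0.129 + -0.02
= 2.629


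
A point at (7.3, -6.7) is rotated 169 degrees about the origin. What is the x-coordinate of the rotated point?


x' = x*cos(theta) - y*sin(theta)
cos(169 deg) = -0.9816, sin(169 deg) = 0.1908
x' = 7.3 * -0.9816 - -6.7 * 0.1908
= -7.1659 - -1.2784
= -5.8875


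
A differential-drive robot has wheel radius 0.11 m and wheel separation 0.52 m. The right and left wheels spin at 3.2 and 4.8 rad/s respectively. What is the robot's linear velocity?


vR = r*wR = 0.11*3.2 = 0.352 m/s
vL = r*wL = 0.11*4.8 = 0.528 m/s
v = (vR+vL)/2 = 0.44 m/s
omega = (vR-vL)/L = -0.3385 rad/s
linear velocity = 0.44 m/s


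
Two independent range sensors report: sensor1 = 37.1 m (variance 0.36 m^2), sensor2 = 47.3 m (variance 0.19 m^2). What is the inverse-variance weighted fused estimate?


w1 = (1/var1) / (1/var1 + 1/var2)
   = 2.7778 / (2.7778 + 5.2632) = 0.3455
w2 = 1 - w1 = 0.6545
fused = w1*s1 + w2*s2 = 12.8164 + 30.96
= 43.7764 m


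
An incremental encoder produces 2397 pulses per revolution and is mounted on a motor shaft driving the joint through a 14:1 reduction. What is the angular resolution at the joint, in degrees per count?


counts per rev = 2397
effective counts at joint = 2397 * 14 = 33558
resolution = 360 / 33558
= 0.0107 deg/count


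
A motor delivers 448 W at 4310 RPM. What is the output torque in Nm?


omega = 4310 * 2*pi/60 = 451.3421 rad/s
tau = P / omega = 448 / 451.3421
= 0.9926 Nm


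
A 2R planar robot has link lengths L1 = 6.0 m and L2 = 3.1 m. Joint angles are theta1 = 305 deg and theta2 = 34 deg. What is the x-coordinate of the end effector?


Convert angles to radians: theta1 = 5.3233, theta2 = 0.5934
x = L1*cos(theta1) + L2*cos(theta1+theta2)
x = 3.4415 + 2.8941
x = 6.3356


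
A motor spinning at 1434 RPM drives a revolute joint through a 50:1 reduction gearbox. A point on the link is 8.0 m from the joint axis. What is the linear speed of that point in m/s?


omega_motor = 1434 * 2*pi/60 = 150.1681 rad/s
omega_joint = omega_motor / 50 = 3.0034 rad/s
v = omega_joint * r = 3.0034 * 8.0
= 24.0269 m/s


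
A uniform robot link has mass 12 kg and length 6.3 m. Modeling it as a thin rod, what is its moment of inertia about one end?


I = (1/3) * m * L^2
= (1/3) * 12 * 6.3^2
= 0.333333 * 12 * 39.69
= 158.76 kg*m^2


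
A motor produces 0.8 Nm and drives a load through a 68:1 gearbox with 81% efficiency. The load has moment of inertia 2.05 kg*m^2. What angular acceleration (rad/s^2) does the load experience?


tau_out = tau_motor * N * eta
= 0.8 * 68 * 0.81 = 44.064 Nm
alpha = tau_out / I = 44.064 / 2.05
= 21.4946 rad/s^2


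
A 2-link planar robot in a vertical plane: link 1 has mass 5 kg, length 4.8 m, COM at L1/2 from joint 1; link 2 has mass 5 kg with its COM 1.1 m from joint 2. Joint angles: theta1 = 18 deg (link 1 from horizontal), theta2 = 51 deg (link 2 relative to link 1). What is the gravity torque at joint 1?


Horizontal distance from joint 1 to link-1 COM:
  x_c1 = (L1/2)*cos(t1) = 2.4 * 0.9511 = 2.2825 m
Horizontal distance from joint 1 to link-2 COM:
  x_c2 = L1*cos(t1) + Lc2*cos(t1+t2)
       = 4.8*0.9511 + 1.1*0.3584 = 4.9593 m
tau1 = m1*g*x_c1 + m2*g*x_c2
     = 5*9.81*2.2825 + 5*9.81*4.9593
     = 111.9584 + 243.2525
     = 355.2109 Nm


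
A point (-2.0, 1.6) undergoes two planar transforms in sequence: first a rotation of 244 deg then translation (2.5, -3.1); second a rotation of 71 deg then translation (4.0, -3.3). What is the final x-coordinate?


After transform 1:
x1 = cos(244)*-2.0 - sin(244)*1.6 + 2.5 = 4.8148
y1 = sin(244)*-2.0 + cos(244)*1.6 + -3.1 = -2.0038
After transform 2:
x2 = cos(71)*4.8148 - sin(71)*-2.0038 + 4.0
= 7.4622


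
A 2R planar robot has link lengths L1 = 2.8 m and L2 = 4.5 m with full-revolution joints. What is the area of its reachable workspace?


r_max = L1 + L2 = 7.3 m
r_min = |L1 - L2| = 1.7 m
Area = pi*(r_max^2 - r_min^2)
= pi*(53.29 - 2.89)
= pi * 50.4
= 158.3363 m^2


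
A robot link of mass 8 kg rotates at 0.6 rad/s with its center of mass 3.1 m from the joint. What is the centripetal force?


F = m * omega^2 * r
= 8 * 0.6^2 * 3.1
= 8 * 0.36 * 3.1
= 8.928 N


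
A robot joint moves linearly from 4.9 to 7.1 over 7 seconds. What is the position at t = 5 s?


s = t/T = 5/7 = 0.7143
p(t) = p0 + (pf-p0)*s
= 4.9 + (7.1 - 4.9) * 0.7143
= 6.4714


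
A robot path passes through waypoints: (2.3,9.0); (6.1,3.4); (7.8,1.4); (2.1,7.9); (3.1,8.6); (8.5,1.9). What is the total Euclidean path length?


Segment lengths:
  seg1 = sqrt((3.8)^2 + (-5.6)^2) = 6.7676
  seg2 = sqrt((1.7)^2 + (-2.0)^2) = 2.6249
  seg3 = sqrt((-5.7)^2 + (6.5)^2) = 8.6452
  seg4 = sqrt((1.0)^2 + (0.7)^2) = 1.2207
  seg5 = sqrt((5.4)^2 + (-6.7)^2) = 8.6052
Total = 27.8636


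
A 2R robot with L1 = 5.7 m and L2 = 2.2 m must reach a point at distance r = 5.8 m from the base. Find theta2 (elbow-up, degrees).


cos(theta2) = (r^2 - L1^2 - L2^2) / (2*L1*L2)
cos(theta2) = (33.64 - 32.49 - 4.84) / 25.08
cos(theta2) = -0.147129
theta2 = 98.4606 degrees


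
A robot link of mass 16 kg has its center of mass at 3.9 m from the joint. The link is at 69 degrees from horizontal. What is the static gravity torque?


tau = m*g*L*cos(angle)
= 16 * 9.81 * 3.9 * cos(69 deg)
= 16 * 9.81 * 3.9 * 0.3584
= 219.3728 Nm


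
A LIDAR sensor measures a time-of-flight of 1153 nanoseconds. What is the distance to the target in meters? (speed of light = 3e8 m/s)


tof = 1153 ns = 1.153e-06 s
dist = c * tof / 2
= 3e8 * 1.153e-06 / 2
= 172.95 m


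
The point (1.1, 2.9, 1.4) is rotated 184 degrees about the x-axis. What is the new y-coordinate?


Rotation about x-axis: y' = y*cos(theta) - z*sin(theta)
= 2.9 * -0.9976 - 1.4 * -0.0698
= -2.7953


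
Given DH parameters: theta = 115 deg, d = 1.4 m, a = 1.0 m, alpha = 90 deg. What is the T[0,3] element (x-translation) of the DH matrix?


T[0,3] = a * cos(theta)
= 1.0 * cos(115 deg)
= 1.0 * -0.4226
= -0.4226


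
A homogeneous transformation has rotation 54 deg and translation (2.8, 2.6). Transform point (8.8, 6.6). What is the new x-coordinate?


x' = cos(theta)*px - sin(theta)*py + tx
= 0.5878*8.8 - 0.809*6.6 + 2.8
= 2.633


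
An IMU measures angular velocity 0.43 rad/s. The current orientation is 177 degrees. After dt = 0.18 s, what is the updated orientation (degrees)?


delta_theta = w * dt = 0.43 * 0.18 = 0.0774 rad
= 4.4347 deg
theta_new = 177 + 4.4347 = 181.4347 deg


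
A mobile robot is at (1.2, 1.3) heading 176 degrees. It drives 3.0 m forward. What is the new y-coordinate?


y_new = y0 + d*sin(theta)
= 1.3 + 3.0*sin(176)
= 1.3 + 0.2093
= 1.5093


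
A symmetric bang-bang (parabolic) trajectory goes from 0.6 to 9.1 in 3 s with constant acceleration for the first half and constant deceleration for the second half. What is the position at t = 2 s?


Symmetric rest-to-rest: each phase covers (pf-p0)/2 in time T/2. 0.5*a*(T/2)^2 = (pf-p0)/2 => a = 4*(pf-p0)/T^2
a = 4*(9.1-0.6)/3^2 = 3.7778
t = 2 is in the deceleration phase (t > T/2).
p = pf - 0.5*a*(T-t)^2 = 9.1 - 0.5*3.7778*1^2
= 7.2111


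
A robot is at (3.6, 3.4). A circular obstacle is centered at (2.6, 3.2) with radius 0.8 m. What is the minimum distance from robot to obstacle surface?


center_dist = sqrt((3.6-2.6)^2 + (3.4-3.2)^2)
= sqrt(1.0 + 0.04)
= 1.0198
min_dist = center_dist - radius = 1.0198 - 0.8 = 0.2198 m


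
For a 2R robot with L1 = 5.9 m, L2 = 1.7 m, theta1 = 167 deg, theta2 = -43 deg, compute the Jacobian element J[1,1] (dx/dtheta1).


J[1,1] = -L1*sin(t1) - L2*sin(t1+t2)
= -5.9*sin(167) - 1.7*sin(124)
= -2.7366


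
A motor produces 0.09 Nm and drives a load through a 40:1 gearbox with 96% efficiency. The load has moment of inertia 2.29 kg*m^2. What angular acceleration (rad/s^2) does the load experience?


tau_out = tau_motor * N * eta
= 0.09 * 40 * 0.96 = 3.456 Nm
alpha = tau_out / I = 3.456 / 2.29
= 1.5092 rad/s^2


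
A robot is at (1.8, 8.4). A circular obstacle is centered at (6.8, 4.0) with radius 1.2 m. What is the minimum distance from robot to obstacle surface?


center_dist = sqrt((1.8-6.8)^2 + (8.4-4.0)^2)
= sqrt(25.0 + 19.36)
= 6.6603
min_dist = center_dist - radius = 6.6603 - 1.2 = 5.4603 m


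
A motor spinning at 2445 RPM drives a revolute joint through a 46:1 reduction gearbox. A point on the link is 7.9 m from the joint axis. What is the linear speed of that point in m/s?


omega_motor = 2445 * 2*pi/60 = 256.0398 rad/s
omega_joint = omega_motor / 46 = 5.5661 rad/s
v = omega_joint * r = 5.5661 * 7.9
= 43.9721 m/s


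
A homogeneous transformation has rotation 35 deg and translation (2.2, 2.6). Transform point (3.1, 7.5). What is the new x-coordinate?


x' = cos(theta)*px - sin(theta)*py + tx
= 0.8192*3.1 - 0.5736*7.5 + 2.2
= 0.4375


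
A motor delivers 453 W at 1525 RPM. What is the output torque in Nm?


omega = 1525 * 2*pi/60 = 159.6976 rad/s
tau = P / omega = 453 / 159.6976
= 2.8366 Nm


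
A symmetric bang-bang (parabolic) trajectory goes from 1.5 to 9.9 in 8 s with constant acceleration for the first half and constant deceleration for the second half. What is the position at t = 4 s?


Symmetric rest-to-rest: each phase covers (pf-p0)/2 in time T/2. 0.5*a*(T/2)^2 = (pf-p0)/2 => a = 4*(pf-p0)/T^2
a = 4*(9.9-1.5)/8^2 = 0.525
t = 4 is in the acceleration phase (t <= T/2).
p = p0 + 0.5*a*t^2 = 1.5 + 0.5*0.525*4^2
= 5.7


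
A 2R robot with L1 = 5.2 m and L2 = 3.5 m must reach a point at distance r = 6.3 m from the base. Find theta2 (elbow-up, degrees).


cos(theta2) = (r^2 - L1^2 - L2^2) / (2*L1*L2)
cos(theta2) = (39.69 - 27.04 - 12.25) / 36.4
cos(theta2) = 0.010989
theta2 = 89.3704 degrees


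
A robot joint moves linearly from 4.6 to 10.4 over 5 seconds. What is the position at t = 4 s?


s = t/T = 4/5 = 0.8
p(t) = p0 + (pf-p0)*s
= 4.6 + (10.4 - 4.6) * 0.8
= 9.24


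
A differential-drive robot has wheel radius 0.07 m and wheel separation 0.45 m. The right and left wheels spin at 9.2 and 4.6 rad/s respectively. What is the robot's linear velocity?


vR = r*wR = 0.07*9.2 = 0.644 m/s
vL = r*wL = 0.07*4.6 = 0.322 m/s
v = (vR+vL)/2 = 0.483 m/s
omega = (vR-vL)/L = 0.7156 rad/s
linear velocity = 0.483 m/s


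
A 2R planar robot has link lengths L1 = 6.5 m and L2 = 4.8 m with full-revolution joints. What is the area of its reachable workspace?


r_max = L1 + L2 = 11.3 m
r_min = |L1 - L2| = 1.7 m
Area = pi*(r_max^2 - r_min^2)
= pi*(127.69 - 2.89)
= pi * 124.8
= 392.0708 m^2


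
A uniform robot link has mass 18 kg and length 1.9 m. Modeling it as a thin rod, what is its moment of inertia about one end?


I = (1/3) * m * L^2
= (1/3) * 18 * 1.9^2
= 0.333333 * 18 * 3.61
= 21.66 kg*m^2


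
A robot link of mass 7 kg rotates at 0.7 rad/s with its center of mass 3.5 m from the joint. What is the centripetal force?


F = m * omega^2 * r
= 7 * 0.7^2 * 3.5
= 7 * 0.49 * 3.5
= 12.005 N


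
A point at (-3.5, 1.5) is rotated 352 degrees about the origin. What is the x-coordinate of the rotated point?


x' = x*cos(theta) - y*sin(theta)
cos(352 deg) = 0.9903, sin(352 deg) = -0.1392
x' = -3.5 * 0.9903 - 1.5 * -0.1392
= -3.4659 - -0.2088
= -3.2572


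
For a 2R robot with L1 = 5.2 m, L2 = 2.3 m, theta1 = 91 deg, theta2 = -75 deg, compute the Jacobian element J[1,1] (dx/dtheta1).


J[1,1] = -L1*sin(t1) - L2*sin(t1+t2)
= -5.2*sin(91) - 2.3*sin(16)
= -5.8332


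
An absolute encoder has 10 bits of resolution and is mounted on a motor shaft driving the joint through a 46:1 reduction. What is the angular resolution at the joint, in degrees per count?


counts = 2^10 = 1024
effective counts at joint = 1024 * 46 = 47104
resolution = 360 / 47104
= 0.0076 deg/count


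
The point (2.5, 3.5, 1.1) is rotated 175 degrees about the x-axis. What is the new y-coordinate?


Rotation about x-axis: y' = y*cos(theta) - z*sin(theta)
= 3.5 * -0.9962 - 1.1 * 0.0872
= -3.5826


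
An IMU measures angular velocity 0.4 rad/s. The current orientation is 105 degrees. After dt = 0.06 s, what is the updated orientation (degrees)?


delta_theta = w * dt = 0.4 * 0.06 = 0.024 rad
= 1.3751 deg
theta_new = 105 + 1.3751 = 106.3751 deg


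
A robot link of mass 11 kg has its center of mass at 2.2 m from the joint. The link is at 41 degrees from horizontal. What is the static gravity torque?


tau = m*g*L*cos(angle)
= 11 * 9.81 * 2.2 * cos(41 deg)
= 11 * 9.81 * 2.2 * 0.7547
= 179.1696 Nm


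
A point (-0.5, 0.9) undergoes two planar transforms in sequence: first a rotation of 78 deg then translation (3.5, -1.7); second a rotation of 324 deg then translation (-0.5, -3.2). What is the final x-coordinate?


After transform 1:
x1 = cos(78)*-0.5 - sin(78)*0.9 + 3.5 = 2.5157
y1 = sin(78)*-0.5 + cos(78)*0.9 + -1.7 = -2.002
After transform 2:
x2 = cos(324)*2.5157 - sin(324)*-2.002 + -0.5
= 0.3585


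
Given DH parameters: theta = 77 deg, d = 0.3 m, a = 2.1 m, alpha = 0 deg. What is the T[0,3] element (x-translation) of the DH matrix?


T[0,3] = a * cos(theta)
= 2.1 * cos(77 deg)
= 2.1 * 0.225
= 0.4724


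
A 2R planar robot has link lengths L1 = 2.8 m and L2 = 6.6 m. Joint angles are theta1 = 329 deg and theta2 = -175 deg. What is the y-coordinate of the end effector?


Convert angles to radians: theta1 = 5.7421, theta2 = -3.0543
y = L1*sin(theta1) + L2*sin(theta1+theta2)
y = -1.4421 + 2.8932
y = 1.4511


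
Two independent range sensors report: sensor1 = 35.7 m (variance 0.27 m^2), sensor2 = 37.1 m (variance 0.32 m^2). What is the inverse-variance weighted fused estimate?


w1 = (1/var1) / (1/var1 + 1/var2)
   = 3.7037 / (3.7037 + 3.125) = 0.5424
w2 = 1 - w1 = 0.4576
fused = w1*s1 + w2*s2 = 19.3627 + 16.978
= 36.3407 m


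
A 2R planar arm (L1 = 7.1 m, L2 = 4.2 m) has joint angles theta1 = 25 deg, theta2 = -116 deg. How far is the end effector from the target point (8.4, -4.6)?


End effector via forward kinematics:
x = L1*cos(t1) + L2*cos(t1+t2) = 6.3615
y = L1*sin(t1) + L2*sin(t1+t2) = -1.1988
Distance to target:
d = sqrt((8.4 - 6.3615)^2 + (-4.6 - -1.1988)^2)
= sqrt(4.1555 + 11.5684)
= 3.9653 m


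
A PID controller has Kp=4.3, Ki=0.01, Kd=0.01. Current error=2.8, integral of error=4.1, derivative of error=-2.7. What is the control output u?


u = Kp*e + Ki*int(e) + Kd*de/dt
= 4.3*2.8 + 0.01*4.1 + 0.01*(-2.7)
= 12.04 + 0.041 + -0.027
= 12.054


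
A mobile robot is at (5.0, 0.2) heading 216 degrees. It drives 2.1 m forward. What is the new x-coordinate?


x_new = x0 + d*cos(theta)
= 5.0 + 2.1*cos(216)
= 5.0 + -1.6989
= 3.3011


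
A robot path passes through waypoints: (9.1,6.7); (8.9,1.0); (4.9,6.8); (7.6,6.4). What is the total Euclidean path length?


Segment lengths:
  seg1 = sqrt((-0.2)^2 + (-5.7)^2) = 5.7035
  seg2 = sqrt((-4.0)^2 + (5.8)^2) = 7.0456
  seg3 = sqrt((2.7)^2 + (-0.4)^2) = 2.7295
Total = 15.4785


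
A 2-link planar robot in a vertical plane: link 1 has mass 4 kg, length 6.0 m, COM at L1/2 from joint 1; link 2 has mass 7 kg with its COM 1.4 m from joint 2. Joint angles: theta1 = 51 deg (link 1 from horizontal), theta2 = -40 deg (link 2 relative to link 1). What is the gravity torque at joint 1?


Horizontal distance from joint 1 to link-1 COM:
  x_c1 = (L1/2)*cos(t1) = 3.0 * 0.6293 = 1.888 m
Horizontal distance from joint 1 to link-2 COM:
  x_c2 = L1*cos(t1) + Lc2*cos(t1+t2)
       = 6.0*0.6293 + 1.4*0.9816 = 5.1502 m
tau1 = m1*g*x_c1 + m2*g*x_c2
     = 4*9.81*1.888 + 7*9.81*5.1502
     = 74.0836 + 353.6643
     = 427.7479 Nm


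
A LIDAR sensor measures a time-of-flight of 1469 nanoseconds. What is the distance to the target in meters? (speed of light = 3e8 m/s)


tof = 1469 ns = 1.469e-06 s
dist = c * tof / 2
= 3e8 * 1.469e-06 / 2
= 220.35 m


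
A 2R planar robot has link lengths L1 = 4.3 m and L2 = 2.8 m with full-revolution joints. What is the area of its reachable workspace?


r_max = L1 + L2 = 7.1 m
r_min = |L1 - L2| = 1.5 m
Area = pi*(r_max^2 - r_min^2)
= pi*(50.41 - 2.25)
= pi * 48.16
= 151.2991 m^2


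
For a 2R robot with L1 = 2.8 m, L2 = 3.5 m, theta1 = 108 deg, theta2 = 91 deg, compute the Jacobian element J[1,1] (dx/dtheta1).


J[1,1] = -L1*sin(t1) - L2*sin(t1+t2)
= -2.8*sin(108) - 3.5*sin(199)
= -1.5235


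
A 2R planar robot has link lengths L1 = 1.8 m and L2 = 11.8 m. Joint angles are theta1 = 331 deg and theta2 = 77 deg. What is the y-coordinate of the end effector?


Convert angles to radians: theta1 = 5.777, theta2 = 1.3439
y = L1*sin(theta1) + L2*sin(theta1+theta2)
y = -0.8727 + 8.7691
y = 7.8965


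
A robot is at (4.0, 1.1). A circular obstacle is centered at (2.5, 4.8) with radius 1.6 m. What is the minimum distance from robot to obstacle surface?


center_dist = sqrt((4.0-2.5)^2 + (1.1-4.8)^2)
= sqrt(2.25 + 13.69)
= 3.9925
min_dist = center_dist - radius = 3.9925 - 1.6 = 2.3925 m


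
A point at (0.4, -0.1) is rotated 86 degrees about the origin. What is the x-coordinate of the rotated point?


x' = x*cos(theta) - y*sin(theta)
cos(86 deg) = 0.0698, sin(86 deg) = 0.9976
x' = 0.4 * 0.0698 - -0.1 * 0.9976
= 0.0279 - -0.0998
= 0.1277


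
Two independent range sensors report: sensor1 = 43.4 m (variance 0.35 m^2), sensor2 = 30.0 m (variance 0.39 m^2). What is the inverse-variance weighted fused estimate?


w1 = (1/var1) / (1/var1 + 1/var2)
   = 2.8571 / (2.8571 + 2.5641) = 0.527
w2 = 1 - w1 = 0.473
fused = w1*s1 + w2*s2 = 22.873 + 14.1892
= 37.0622 m


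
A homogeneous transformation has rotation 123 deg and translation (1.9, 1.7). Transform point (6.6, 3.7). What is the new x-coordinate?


x' = cos(theta)*px - sin(theta)*py + tx
= -0.5446*6.6 - 0.8387*3.7 + 1.9
= -4.7977


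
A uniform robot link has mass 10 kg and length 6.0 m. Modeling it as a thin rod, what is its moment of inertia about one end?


I = (1/3) * m * L^2
= (1/3) * 10 * 6.0^2
= 0.333333 * 10 * 36.0
= 120.0 kg*m^2


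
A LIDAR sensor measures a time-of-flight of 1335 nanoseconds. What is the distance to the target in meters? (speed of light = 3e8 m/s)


tof = 1335 ns = 1.335e-06 s
dist = c * tof / 2
= 3e8 * 1.335e-06 / 2
= 200.25 m


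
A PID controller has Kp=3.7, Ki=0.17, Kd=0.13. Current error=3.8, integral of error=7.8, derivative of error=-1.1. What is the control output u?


u = Kp*e + Ki*int(e) + Kd*de/dt
= 3.7*3.8 + 0.17*7.8 + 0.13*(-1.1)
= 14.06 + 1.326 + -0.143
= 15.243


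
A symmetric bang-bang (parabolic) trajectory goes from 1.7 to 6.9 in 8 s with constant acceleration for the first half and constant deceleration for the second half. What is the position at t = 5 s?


Symmetric rest-to-rest: each phase covers (pf-p0)/2 in time T/2. 0.5*a*(T/2)^2 = (pf-p0)/2 => a = 4*(pf-p0)/T^2
a = 4*(6.9-1.7)/8^2 = 0.325
t = 5 is in the deceleration phase (t > T/2).
p = pf - 0.5*a*(T-t)^2 = 6.9 - 0.5*0.325*3^2
= 5.4375
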